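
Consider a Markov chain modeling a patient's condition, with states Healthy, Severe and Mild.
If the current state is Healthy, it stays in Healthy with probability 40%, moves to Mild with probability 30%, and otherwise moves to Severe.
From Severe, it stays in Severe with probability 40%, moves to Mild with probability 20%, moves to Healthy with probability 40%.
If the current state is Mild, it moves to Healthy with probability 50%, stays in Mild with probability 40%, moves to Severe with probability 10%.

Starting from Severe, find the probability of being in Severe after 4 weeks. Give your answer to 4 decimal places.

0.2678

Propagate the distribution vector 4 weeks from Severe.
After 0 weeks: (0.0000, 1.0000, 0.0000)
After 1 week: (0.4000, 0.4000, 0.2000)
After 2 weeks: (0.4200, 0.3000, 0.2800)
After 3 weeks: (0.4280, 0.2740, 0.2980)
After 4 weeks: (0.4298, 0.2678, 0.3024)
P(in Severe after 4 weeks) = 0.2678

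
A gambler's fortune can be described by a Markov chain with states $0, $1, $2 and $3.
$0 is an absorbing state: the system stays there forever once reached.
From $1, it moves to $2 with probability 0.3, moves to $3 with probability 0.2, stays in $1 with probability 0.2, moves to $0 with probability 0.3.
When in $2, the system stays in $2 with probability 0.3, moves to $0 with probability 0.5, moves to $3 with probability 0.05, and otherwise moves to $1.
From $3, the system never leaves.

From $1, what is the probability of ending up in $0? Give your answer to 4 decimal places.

Let h(s) be the probability of absorption at $0 starting from transient state s. Then h($0) = 1 and h($3) = 0. By first-step analysis:
h($1) = 0.3·1 + 0.2·h($1) + 0.3·h($2) + 0.2·0
h($2) = 0.5·1 + 0.15·h($1) + 0.3·h($2) + 0.05·0
Solving: h($1) = 0.6990, h($2) = 0.8641.
Starting from $1, the probability is 0.6990.

0.6990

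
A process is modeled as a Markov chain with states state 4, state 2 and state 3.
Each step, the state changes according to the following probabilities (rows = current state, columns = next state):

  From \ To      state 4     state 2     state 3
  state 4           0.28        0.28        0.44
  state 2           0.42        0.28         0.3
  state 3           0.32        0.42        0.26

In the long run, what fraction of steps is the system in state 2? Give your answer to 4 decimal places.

0.3268

Let the stationary distribution be π with π = πP and π_1 + π_2 + π_3 = 1.
π_1 = 0.28·π_1 + 0.42·π_2 + 0.32·π_3
π_2 = 0.28·π_1 + 0.28·π_2 + 0.42·π_3
Solving with the normalization constraint gives π = (0.3391, 0.3268, 0.3341).
So the stationary probability of state 2 is 0.3268.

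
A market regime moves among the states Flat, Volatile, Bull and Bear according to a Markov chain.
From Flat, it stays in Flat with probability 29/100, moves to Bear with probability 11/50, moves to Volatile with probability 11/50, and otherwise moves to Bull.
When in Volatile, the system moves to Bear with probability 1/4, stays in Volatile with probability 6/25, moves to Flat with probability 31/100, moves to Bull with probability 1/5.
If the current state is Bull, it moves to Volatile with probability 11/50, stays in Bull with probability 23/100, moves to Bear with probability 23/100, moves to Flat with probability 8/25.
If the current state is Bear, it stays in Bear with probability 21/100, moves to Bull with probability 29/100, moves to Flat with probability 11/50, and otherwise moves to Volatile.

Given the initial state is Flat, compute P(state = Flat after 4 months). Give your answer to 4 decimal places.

Propagate the distribution vector 4 months from Flat.
After 0 months: (1.0000, 0.0000, 0.0000, 0.0000)
After 1 month: (0.2900, 0.2200, 0.2700, 0.2200)
After 2 months: (0.2871, 0.2376, 0.2482, 0.2271)
After 3 months: (0.2863, 0.2384, 0.2480, 0.2273)
After 4 months: (0.2863, 0.2384, 0.2479, 0.2274)
P(in Flat after 4 months) = 0.2863

0.2863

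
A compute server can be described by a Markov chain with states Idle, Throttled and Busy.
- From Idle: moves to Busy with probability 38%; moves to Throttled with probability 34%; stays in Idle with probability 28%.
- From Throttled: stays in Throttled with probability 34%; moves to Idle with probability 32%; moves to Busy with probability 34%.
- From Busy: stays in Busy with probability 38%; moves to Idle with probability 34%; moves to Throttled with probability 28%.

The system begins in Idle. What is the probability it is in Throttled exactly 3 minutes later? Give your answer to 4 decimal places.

0.3180

Propagate the distribution vector 3 minutes from Idle.
After 0 minutes: (1.0000, 0.0000, 0.0000)
After 1 minute: (0.2800, 0.3400, 0.3800)
After 2 minutes: (0.3164, 0.3172, 0.3664)
After 3 minutes: (0.3147, 0.3180, 0.3673)
P(in Throttled after 3 minutes) = 0.3180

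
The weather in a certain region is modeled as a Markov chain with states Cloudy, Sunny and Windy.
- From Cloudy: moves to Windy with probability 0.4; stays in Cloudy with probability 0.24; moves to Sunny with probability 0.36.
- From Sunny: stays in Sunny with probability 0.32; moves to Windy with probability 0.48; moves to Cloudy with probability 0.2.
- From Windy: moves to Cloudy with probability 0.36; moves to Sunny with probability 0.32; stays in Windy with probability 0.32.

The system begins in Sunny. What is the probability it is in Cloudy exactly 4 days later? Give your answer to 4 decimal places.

0.2742

Propagate the distribution vector 4 days from Sunny.
After 0 days: (0.0000, 1.0000, 0.0000)
After 1 day: (0.2000, 0.3200, 0.4800)
After 2 days: (0.2848, 0.3280, 0.3872)
After 3 days: (0.2733, 0.3314, 0.3953)
After 4 days: (0.2742, 0.3309, 0.3949)
P(in Cloudy after 4 days) = 0.2742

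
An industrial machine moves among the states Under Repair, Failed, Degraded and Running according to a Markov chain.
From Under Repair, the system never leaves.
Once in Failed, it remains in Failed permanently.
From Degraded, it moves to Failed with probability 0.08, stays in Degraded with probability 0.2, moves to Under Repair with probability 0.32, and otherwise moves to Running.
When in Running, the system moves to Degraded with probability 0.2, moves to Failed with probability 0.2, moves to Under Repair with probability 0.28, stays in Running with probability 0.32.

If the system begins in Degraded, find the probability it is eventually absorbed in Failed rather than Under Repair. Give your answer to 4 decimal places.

0.2897

Let h(s) be the probability of absorption at Failed starting from transient state s. Then h(Failed) = 1 and h(Under Repair) = 0. By first-step analysis:
h(Degraded) = 0.32·0 + 0.08·1 + 0.2·h(Degraded) + 0.4·h(Running)
h(Running) = 0.28·0 + 0.2·1 + 0.2·h(Degraded) + 0.32·h(Running)
Solving: h(Degraded) = 0.2897, h(Running) = 0.3793.
Starting from Degraded, the probability is 0.2897.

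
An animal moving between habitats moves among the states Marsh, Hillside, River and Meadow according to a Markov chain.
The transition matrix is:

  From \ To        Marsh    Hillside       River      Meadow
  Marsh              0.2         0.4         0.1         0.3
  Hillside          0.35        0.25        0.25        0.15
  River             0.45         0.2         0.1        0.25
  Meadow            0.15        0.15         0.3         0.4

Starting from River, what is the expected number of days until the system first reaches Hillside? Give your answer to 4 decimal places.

4.1402

Let t(s) be the expected number of days to first reach Hillside from state s, with t(Hillside) = 0. Conditioning on the first day:
t(Marsh) = 1 + 0.2·t(Marsh) + 0.1·t(River) + 0.3·t(Meadow)
t(River) = 1 + 0.45·t(Marsh) + 0.1·t(River) + 0.25·t(Meadow)
t(Meadow) = 1 + 0.15·t(Marsh) + 0.3·t(River) + 0.4·t(Meadow)
Solving: t(Marsh) = 3.4966, t(River) = 4.1402, t(Meadow) = 4.6110.
Expected days from River to Hillside: 4.1402.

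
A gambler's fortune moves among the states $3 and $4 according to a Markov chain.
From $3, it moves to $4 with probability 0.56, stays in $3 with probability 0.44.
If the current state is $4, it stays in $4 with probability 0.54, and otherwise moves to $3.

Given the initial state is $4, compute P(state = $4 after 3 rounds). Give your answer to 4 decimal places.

0.5490

Propagate the distribution vector 3 rounds from $4.
After 0 rounds: (0.0000, 1.0000)
After 1 round: (0.4600, 0.5400)
After 2 rounds: (0.4508, 0.5492)
After 3 rounds: (0.4510, 0.5490)
P(in $4 after 3 rounds) = 0.5490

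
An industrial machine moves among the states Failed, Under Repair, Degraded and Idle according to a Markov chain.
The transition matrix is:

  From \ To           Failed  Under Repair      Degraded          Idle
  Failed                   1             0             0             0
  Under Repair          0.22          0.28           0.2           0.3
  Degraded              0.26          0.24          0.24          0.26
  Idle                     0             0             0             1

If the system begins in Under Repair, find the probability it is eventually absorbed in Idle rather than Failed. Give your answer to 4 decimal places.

Let h(s) be the probability of absorption at Idle starting from transient state s. Then h(Idle) = 1 and h(Failed) = 0. By first-step analysis:
h(Under Repair) = 0.22·0 + 0.28·h(Under Repair) + 0.2·h(Degraded) + 0.3·1
h(Degraded) = 0.26·0 + 0.24·h(Under Repair) + 0.24·h(Degraded) + 0.26·1
Solving: h(Under Repair) = 0.5609, h(Degraded) = 0.5192.
Starting from Under Repair, the probability is 0.5609.

0.5609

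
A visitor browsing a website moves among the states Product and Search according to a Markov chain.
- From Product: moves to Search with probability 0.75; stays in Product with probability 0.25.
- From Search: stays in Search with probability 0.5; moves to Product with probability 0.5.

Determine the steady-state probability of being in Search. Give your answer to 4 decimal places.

Let the stationary distribution be π with π = πP and π_1 + π_2 = 1.
π_1 = 0.25·π_1 + 0.5·π_2
Solving with the normalization constraint gives π = (0.4000, 0.6000).
So the stationary probability of Search is 0.6000.

0.6000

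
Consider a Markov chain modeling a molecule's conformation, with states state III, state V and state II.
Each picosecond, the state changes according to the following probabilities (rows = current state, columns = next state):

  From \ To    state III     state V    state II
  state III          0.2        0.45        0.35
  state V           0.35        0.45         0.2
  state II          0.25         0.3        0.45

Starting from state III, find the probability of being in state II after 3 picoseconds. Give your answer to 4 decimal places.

0.3221

Propagate the distribution vector 3 picoseconds from state III.
After 0 picoseconds: (1.0000, 0.0000, 0.0000)
After 1 picosecond: (0.2000, 0.4500, 0.3500)
After 2 picoseconds: (0.2850, 0.3975, 0.3175)
After 3 picoseconds: (0.2755, 0.4024, 0.3221)
P(in state II after 3 picoseconds) = 0.3221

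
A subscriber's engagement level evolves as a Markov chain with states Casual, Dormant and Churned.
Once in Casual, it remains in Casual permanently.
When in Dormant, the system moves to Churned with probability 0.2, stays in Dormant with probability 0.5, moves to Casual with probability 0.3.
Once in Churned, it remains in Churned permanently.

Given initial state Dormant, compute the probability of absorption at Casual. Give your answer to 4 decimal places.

0.6000

Let h(s) be the probability of absorption at Casual starting from transient state s. Then h(Casual) = 1 and h(Churned) = 0. By first-step analysis:
h(Dormant) = 0.3·1 + 0.5·h(Dormant) + 0.2·0
Solving: h(Dormant) = 0.6000.
Starting from Dormant, the probability is 0.6000.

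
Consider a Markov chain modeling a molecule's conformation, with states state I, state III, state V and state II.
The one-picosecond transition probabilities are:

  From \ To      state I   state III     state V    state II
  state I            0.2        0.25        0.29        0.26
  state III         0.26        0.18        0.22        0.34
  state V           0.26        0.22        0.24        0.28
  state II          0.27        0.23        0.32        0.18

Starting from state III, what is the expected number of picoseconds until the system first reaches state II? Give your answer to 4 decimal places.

Let t(s) be the expected number of picoseconds to first reach state II from state s, with t(state II) = 0. Conditioning on the first picosecond:
t(state I) = 1 + 0.2·t(state I) + 0.25·t(state III) + 0.29·t(state V)
t(state III) = 1 + 0.26·t(state I) + 0.18·t(state III) + 0.22·t(state V)
t(state V) = 1 + 0.26·t(state I) + 0.22·t(state III) + 0.24·t(state V)
Solving: t(state I) = 3.5295, t(state III) = 3.2695, t(state V) = 3.4697.
Expected picoseconds from state III to state II: 3.2695.

3.2695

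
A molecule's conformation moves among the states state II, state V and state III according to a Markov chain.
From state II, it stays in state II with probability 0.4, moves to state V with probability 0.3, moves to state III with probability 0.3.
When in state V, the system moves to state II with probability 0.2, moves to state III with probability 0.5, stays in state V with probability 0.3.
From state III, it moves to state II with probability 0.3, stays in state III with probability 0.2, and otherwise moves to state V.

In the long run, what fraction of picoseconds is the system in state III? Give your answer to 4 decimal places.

Let the stationary distribution be π with π = πP and π_1 + π_2 + π_3 = 1.
π_1 = 0.4·π_1 + 0.2·π_2 + 0.3·π_3
π_2 = 0.3·π_1 + 0.3·π_2 + 0.5·π_3
Solving with the normalization constraint gives π = (0.2925, 0.3679, 0.3396).
So the stationary probability of state III is 0.3396.

0.3396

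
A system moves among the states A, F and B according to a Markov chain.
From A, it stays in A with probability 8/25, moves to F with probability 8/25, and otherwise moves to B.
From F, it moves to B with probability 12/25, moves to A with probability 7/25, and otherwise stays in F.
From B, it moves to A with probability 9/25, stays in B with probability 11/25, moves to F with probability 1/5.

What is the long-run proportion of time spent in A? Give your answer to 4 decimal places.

Let the stationary distribution be π with π = πP and π_1 + π_2 + π_3 = 1.
π_1 = 0.32·π_1 + 0.28·π_2 + 0.36·π_3
π_2 = 0.32·π_1 + 0.24·π_2 + 0.2·π_3
Solving with the normalization constraint gives π = (0.3270, 0.2492, 0.4238).
So the stationary probability of A is 0.3270.

0.3270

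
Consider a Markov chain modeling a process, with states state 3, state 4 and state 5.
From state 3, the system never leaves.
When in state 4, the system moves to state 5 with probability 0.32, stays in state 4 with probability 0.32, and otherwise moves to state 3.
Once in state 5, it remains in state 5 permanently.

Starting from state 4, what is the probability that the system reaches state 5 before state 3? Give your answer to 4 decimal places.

Let h(s) be the probability of absorption at state 5 starting from transient state s. Then h(state 5) = 1 and h(state 3) = 0. By first-step analysis:
h(state 4) = 0.36·0 + 0.32·h(state 4) + 0.32·1
Solving: h(state 4) = 0.4706.
Starting from state 4, the probability is 0.4706.

0.4706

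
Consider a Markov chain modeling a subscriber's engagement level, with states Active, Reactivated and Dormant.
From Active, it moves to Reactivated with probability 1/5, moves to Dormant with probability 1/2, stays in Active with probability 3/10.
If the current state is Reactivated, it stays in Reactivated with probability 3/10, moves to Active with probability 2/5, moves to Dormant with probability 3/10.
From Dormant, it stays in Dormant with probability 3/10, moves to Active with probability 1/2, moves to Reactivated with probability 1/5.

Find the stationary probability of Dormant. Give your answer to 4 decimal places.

Let the stationary distribution be π with π = πP and π_1 + π_2 + π_3 = 1.
π_1 = 0.3·π_1 + 0.4·π_2 + 0.5·π_3
π_2 = 0.2·π_1 + 0.3·π_2 + 0.2·π_3
Solving with the normalization constraint gives π = (0.3981, 0.2222, 0.3796).
So the stationary probability of Dormant is 0.3796.

0.3796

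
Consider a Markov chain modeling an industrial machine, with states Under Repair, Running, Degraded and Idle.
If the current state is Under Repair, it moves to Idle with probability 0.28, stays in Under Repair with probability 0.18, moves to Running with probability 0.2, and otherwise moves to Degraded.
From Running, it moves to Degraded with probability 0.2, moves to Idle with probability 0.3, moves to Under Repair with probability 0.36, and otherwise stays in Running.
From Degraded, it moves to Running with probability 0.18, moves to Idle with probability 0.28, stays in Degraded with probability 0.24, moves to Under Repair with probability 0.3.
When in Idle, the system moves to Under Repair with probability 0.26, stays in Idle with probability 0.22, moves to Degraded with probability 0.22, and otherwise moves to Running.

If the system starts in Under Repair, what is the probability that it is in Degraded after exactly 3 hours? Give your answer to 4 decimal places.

0.2542

Propagate the distribution vector 3 hours from Under Repair.
After 0 hours: (1.0000, 0.0000, 0.0000, 0.0000)
After 1 hour: (0.1800, 0.2000, 0.3400, 0.2800)
After 2 hours: (0.2792, 0.2092, 0.2444, 0.2672)
After 3 hours: (0.2684, 0.2093, 0.2542, 0.2682)
P(in Degraded after 3 hours) = 0.2542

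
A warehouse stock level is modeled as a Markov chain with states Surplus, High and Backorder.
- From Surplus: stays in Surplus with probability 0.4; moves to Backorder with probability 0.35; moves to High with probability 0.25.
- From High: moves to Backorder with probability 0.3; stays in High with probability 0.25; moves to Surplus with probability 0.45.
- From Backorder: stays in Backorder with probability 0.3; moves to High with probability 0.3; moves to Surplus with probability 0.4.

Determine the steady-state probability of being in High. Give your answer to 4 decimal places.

Let the stationary distribution be π with π = πP and π_1 + π_2 + π_3 = 1.
π_1 = 0.4·π_1 + 0.45·π_2 + 0.4·π_3
π_2 = 0.25·π_1 + 0.25·π_2 + 0.3·π_3
Solving with the normalization constraint gives π = (0.4133, 0.2660, 0.3207).
So the stationary probability of High is 0.2660.

0.2660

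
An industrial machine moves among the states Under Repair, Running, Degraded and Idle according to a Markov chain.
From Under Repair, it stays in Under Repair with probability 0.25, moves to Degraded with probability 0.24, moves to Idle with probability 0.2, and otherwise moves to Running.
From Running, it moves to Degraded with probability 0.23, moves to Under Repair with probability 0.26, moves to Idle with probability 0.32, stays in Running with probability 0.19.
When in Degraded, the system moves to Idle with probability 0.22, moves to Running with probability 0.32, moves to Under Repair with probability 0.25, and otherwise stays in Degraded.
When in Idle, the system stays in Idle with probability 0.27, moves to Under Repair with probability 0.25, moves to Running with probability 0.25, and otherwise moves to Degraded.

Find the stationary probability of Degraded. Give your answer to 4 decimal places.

0.2280

Let the stationary distribution be π with π = πP and π_1 + π_2 + π_3 + π_4 = 1.
π_1 = 0.25·π_1 + 0.26·π_2 + 0.25·π_3 + 0.25·π_4
π_2 = 0.31·π_1 + 0.19·π_2 + 0.32·π_3 + 0.25·π_4
π_3 = 0.24·π_1 + 0.23·π_2 + 0.21·π_3 + 0.23·π_4
Solving with the normalization constraint gives π = (0.2527, 0.2652, 0.2280, 0.2542).
So the stationary probability of Degraded is 0.2280.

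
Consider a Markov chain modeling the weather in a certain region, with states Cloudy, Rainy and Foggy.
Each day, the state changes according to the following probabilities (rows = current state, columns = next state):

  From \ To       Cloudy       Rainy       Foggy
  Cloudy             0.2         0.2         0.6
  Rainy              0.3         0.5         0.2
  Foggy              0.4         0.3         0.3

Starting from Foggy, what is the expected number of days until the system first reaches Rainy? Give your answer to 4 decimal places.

Let t(s) be the expected number of days to first reach Rainy from state s, with t(Rainy) = 0. Conditioning on the first day:
t(Cloudy) = 1 + 0.2·t(Cloudy) + 0.6·t(Foggy)
t(Foggy) = 1 + 0.4·t(Cloudy) + 0.3·t(Foggy)
Solving: t(Cloudy) = 4.0625, t(Foggy) = 3.7500.
Expected days from Foggy to Rainy: 3.7500.

3.7500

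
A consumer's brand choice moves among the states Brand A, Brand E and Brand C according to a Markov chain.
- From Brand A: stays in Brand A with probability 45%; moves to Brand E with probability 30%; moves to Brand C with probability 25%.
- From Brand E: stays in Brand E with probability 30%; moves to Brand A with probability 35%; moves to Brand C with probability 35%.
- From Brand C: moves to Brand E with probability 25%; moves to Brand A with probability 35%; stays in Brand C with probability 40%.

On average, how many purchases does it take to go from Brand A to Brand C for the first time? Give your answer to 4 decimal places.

Let t(s) be the expected number of purchases to first reach Brand C from state s, with t(Brand C) = 0. Conditioning on the first purchase:
t(Brand A) = 1 + 0.45·t(Brand A) + 0.3·t(Brand E)
t(Brand E) = 1 + 0.35·t(Brand A) + 0.3·t(Brand E)
Solving: t(Brand A) = 3.5714, t(Brand E) = 3.2143.
Expected purchases from Brand A to Brand C: 3.5714.

3.5714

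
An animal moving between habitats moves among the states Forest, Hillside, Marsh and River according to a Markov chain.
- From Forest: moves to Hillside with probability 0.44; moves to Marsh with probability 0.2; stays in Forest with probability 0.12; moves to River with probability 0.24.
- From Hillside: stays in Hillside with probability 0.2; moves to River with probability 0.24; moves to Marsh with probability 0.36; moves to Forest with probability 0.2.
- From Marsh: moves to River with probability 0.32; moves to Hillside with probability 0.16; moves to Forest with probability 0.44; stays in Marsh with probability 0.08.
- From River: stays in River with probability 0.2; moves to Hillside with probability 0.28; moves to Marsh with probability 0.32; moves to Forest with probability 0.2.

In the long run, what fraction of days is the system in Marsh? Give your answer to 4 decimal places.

Let the stationary distribution be π with π = πP and π_1 + π_2 + π_3 + π_4 = 1.
π_1 = 0.12·π_1 + 0.2·π_2 + 0.44·π_3 + 0.2·π_4
π_2 = 0.44·π_1 + 0.2·π_2 + 0.16·π_3 + 0.28·π_4
π_3 = 0.2·π_1 + 0.36·π_2 + 0.08·π_3 + 0.32·π_4
Solving with the normalization constraint gives π = (0.2393, 0.2677, 0.2435, 0.2495).
So the stationary probability of Marsh is 0.2435.

0.2435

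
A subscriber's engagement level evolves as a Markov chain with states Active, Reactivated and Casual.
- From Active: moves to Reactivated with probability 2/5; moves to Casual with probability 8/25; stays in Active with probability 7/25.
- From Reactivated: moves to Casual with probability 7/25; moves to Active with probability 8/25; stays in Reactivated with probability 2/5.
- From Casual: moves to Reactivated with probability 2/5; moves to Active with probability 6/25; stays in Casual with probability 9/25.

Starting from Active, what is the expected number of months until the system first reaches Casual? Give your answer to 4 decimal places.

3.2895

Let t(s) be the expected number of months to first reach Casual from state s, with t(Casual) = 0. Conditioning on the first month:
t(Active) = 1 + 0.28·t(Active) + 0.4·t(Reactivated)
t(Reactivated) = 1 + 0.32·t(Active) + 0.4·t(Reactivated)
Solving: t(Active) = 3.2895, t(Reactivated) = 3.4211.
Expected months from Active to Casual: 3.2895.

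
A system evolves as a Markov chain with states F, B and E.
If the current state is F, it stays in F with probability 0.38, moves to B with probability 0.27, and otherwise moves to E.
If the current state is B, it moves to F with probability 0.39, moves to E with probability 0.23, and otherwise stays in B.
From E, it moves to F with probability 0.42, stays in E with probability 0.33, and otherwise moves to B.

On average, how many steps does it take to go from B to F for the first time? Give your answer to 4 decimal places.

2.5147

Let t(s) be the expected number of steps to first reach F from state s, with t(F) = 0. Conditioning on the first step:
t(B) = 1 + 0.38·t(B) + 0.23·t(E)
t(E) = 1 + 0.25·t(B) + 0.33·t(E)
Solving: t(B) = 2.5147, t(E) = 2.4308.
Expected steps from B to F: 2.5147.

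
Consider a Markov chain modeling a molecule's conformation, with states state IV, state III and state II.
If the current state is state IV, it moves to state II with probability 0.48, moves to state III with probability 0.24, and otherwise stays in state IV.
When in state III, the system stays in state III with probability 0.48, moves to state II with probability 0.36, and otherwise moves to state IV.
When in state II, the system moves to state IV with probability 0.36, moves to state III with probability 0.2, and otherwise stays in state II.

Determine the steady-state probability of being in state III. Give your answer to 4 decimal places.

Let the stationary distribution be π with π = πP and π_1 + π_2 + π_3 = 1.
π_1 = 0.28·π_1 + 0.16·π_2 + 0.36·π_3
π_2 = 0.24·π_1 + 0.48·π_2 + 0.2·π_3
Solving with the normalization constraint gives π = (0.2790, 0.2933, 0.4277).
So the stationary probability of state III is 0.2933.

0.2933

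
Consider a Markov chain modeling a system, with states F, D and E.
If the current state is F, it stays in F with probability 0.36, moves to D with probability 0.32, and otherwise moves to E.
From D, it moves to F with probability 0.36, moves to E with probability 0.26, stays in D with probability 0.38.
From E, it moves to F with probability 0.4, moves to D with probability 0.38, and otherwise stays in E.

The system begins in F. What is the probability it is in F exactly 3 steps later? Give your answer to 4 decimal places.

Propagate the distribution vector 3 steps from F.
After 0 steps: (1.0000, 0.0000, 0.0000)
After 1 step: (0.3600, 0.3200, 0.3200)
After 2 steps: (0.3728, 0.3584, 0.2688)
After 3 steps: (0.3708, 0.3576, 0.2716)
P(in F after 3 steps) = 0.3708

0.3708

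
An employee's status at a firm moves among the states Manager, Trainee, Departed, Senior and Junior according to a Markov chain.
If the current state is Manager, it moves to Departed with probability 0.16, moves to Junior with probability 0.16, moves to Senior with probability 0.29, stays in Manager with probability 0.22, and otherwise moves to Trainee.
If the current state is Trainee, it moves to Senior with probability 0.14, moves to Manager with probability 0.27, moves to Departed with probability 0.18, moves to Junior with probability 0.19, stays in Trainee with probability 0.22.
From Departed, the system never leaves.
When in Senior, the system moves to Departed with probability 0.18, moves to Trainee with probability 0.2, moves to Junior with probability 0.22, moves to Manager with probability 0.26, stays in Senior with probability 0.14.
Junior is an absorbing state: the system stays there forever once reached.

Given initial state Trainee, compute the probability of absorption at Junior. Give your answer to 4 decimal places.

Let h(s) be the probability of absorption at Junior starting from transient state s. Then h(Junior) = 1 and h(Departed) = 0. By first-step analysis:
h(Manager) = 0.22·h(Manager) + 0.17·h(Trainee) + 0.16·0 + 0.29·h(Senior) + 0.16·1
h(Trainee) = 0.27·h(Manager) + 0.22·h(Trainee) + 0.18·0 + 0.14·h(Senior) + 0.19·1
h(Senior) = 0.26·h(Manager) + 0.2·h(Trainee) + 0.18·0 + 0.14·h(Senior) + 0.22·1
Solving: h(Manager) = 0.5158, h(Trainee) = 0.5176, h(Senior) = 0.5321.
Starting from Trainee, the probability is 0.5176.

0.5176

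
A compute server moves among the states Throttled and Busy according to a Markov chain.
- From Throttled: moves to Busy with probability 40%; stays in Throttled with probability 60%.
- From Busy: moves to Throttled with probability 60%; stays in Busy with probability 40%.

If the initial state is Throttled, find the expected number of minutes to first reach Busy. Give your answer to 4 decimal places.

2.5000

Let t(s) be the expected number of minutes to first reach Busy from state s, with t(Busy) = 0. Conditioning on the first minute:
t(Throttled) = 1 + 0.6·t(Throttled)
Solving: t(Throttled) = 2.5000.
Expected minutes from Throttled to Busy: 2.5000.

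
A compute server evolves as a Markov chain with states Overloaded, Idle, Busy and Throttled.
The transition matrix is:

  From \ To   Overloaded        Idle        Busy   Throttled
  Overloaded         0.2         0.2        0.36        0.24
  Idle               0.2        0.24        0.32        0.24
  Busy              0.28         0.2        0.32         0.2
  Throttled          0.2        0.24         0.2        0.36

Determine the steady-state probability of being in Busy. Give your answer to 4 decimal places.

Let the stationary distribution be π with π = πP and π_1 + π_2 + π_3 + π_4 = 1.
π_1 = 0.2·π_1 + 0.2·π_2 + 0.28·π_3 + 0.2·π_4
π_2 = 0.2·π_1 + 0.24·π_2 + 0.2·π_3 + 0.24·π_4
π_3 = 0.36·π_1 + 0.32·π_2 + 0.32·π_3 + 0.2·π_4
Solving with the normalization constraint gives π = (0.2238, 0.2191, 0.2979, 0.2592).
So the stationary probability of Busy is 0.2979.

0.2979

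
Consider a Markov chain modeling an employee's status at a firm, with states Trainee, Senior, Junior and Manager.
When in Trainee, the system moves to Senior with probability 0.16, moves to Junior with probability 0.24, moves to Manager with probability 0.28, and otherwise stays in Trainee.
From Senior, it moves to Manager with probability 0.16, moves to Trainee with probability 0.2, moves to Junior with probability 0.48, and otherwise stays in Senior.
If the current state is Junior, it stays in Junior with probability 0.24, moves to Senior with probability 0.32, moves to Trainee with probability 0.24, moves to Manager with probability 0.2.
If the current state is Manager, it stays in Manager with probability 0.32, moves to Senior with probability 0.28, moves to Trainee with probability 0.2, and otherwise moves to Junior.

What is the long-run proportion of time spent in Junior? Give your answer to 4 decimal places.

0.2867

Let the stationary distribution be π with π = πP and π_1 + π_2 + π_3 + π_4 = 1.
π_1 = 0.32·π_1 + 0.2·π_2 + 0.24·π_3 + 0.2·π_4
π_2 = 0.16·π_1 + 0.16·π_2 + 0.32·π_3 + 0.28·π_4
π_3 = 0.24·π_1 + 0.48·π_2 + 0.24·π_3 + 0.2·π_4
Solving with the normalization constraint gives π = (0.2403, 0.2345, 0.2867, 0.2385).
So the stationary probability of Junior is 0.2867.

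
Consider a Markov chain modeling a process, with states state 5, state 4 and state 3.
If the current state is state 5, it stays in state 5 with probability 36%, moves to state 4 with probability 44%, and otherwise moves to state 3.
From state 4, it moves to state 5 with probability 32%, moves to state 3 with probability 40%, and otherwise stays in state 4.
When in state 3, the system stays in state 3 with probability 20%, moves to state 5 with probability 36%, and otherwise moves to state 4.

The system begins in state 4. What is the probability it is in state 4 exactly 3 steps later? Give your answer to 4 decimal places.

0.3768

Propagate the distribution vector 3 steps from state 4.
After 0 steps: (0.0000, 1.0000, 0.0000)
After 1 step: (0.3200, 0.2800, 0.4000)
After 2 steps: (0.3488, 0.3952, 0.2560)
After 3 steps: (0.3442, 0.3768, 0.2790)
P(in state 4 after 3 steps) = 0.3768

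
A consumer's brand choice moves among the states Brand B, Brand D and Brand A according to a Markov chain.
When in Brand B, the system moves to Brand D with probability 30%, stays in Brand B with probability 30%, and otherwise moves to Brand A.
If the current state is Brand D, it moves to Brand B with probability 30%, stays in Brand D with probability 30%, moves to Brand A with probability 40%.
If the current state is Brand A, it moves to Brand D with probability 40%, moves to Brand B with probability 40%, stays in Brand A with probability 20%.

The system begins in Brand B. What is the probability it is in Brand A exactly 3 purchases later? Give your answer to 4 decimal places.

Propagate the distribution vector 3 purchases from Brand B.
After 0 purchases: (1.0000, 0.0000, 0.0000)
After 1 purchase: (0.3000, 0.3000, 0.4000)
After 2 purchases: (0.3400, 0.3400, 0.3200)
After 3 purchases: (0.3320, 0.3320, 0.3360)
P(in Brand A after 3 purchases) = 0.3360

0.3360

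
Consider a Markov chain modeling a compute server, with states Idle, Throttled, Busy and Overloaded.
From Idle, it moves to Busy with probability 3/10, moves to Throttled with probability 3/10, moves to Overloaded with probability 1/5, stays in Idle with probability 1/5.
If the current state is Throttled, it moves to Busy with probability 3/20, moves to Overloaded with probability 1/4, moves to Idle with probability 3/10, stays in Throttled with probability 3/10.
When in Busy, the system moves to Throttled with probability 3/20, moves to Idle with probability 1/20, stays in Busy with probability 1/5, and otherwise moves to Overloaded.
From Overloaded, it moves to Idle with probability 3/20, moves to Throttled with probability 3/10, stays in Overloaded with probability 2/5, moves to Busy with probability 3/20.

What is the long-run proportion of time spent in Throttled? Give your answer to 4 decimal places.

0.2720

Let the stationary distribution be π with π = πP and π_1 + π_2 + π_3 + π_4 = 1.
π_1 = 0.2·π_1 + 0.3·π_2 + 0.05·π_3 + 0.15·π_4
π_2 = 0.3·π_1 + 0.3·π_2 + 0.15·π_3 + 0.3·π_4
π_3 = 0.3·π_1 + 0.15·π_2 + 0.2·π_3 + 0.15·π_4
Solving with the normalization constraint gives π = (0.1812, 0.2720, 0.1865, 0.3603).
So the stationary probability of Throttled is 0.2720.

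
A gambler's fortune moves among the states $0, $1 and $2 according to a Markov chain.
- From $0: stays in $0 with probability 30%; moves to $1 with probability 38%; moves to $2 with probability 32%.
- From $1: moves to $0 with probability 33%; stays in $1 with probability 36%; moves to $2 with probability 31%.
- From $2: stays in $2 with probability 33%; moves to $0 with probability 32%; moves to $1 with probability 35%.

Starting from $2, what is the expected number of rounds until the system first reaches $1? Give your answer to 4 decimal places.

2.7823

Let t(s) be the expected number of rounds to first reach $1 from state s, with t($1) = 0. Conditioning on the first round:
t($0) = 1 + 0.3·t($0) + 0.32·t($2)
t($2) = 1 + 0.32·t($0) + 0.33·t($2)
Solving: t($0) = 2.7005, t($2) = 2.7823.
Expected rounds from $2 to $1: 2.7823.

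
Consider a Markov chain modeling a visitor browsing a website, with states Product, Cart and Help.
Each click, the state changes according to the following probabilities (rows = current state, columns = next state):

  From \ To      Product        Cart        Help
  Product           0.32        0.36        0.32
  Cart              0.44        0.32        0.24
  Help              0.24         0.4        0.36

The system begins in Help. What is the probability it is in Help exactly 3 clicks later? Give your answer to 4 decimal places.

Propagate the distribution vector 3 clicks from Help.
After 0 clicks: (0.0000, 0.0000, 1.0000)
After 1 click: (0.2400, 0.4000, 0.3600)
After 2 clicks: (0.3392, 0.3584, 0.3024)
After 3 clicks: (0.3388, 0.3578, 0.3034)
P(in Help after 3 clicks) = 0.3034

0.3034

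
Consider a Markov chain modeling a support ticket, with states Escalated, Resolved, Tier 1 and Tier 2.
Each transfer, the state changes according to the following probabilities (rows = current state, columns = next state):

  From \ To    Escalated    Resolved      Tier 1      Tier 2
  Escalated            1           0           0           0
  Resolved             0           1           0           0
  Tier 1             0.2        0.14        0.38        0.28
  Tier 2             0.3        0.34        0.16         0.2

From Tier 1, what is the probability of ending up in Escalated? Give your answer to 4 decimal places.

0.5408

Let h(s) be the probability of absorption at Escalated starting from transient state s. Then h(Escalated) = 1 and h(Resolved) = 0. By first-step analysis:
h(Tier 1) = 0.2·1 + 0.14·0 + 0.38·h(Tier 1) + 0.28·h(Tier 2)
h(Tier 2) = 0.3·1 + 0.34·0 + 0.16·h(Tier 1) + 0.2·h(Tier 2)
Solving: h(Tier 1) = 0.5408, h(Tier 2) = 0.4832.
Starting from Tier 1, the probability is 0.5408.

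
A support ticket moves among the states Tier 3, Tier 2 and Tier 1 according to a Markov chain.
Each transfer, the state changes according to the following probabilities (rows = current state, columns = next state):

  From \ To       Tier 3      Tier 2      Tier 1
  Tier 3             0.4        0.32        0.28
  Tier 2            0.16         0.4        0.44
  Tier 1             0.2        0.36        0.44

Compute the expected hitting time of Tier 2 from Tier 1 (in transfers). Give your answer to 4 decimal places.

Let t(s) be the expected number of transfers to first reach Tier 2 from state s, with t(Tier 2) = 0. Conditioning on the first transfer:
t(Tier 3) = 1 + 0.4·t(Tier 3) + 0.28·t(Tier 1)
t(Tier 1) = 1 + 0.2·t(Tier 3) + 0.44·t(Tier 1)
Solving: t(Tier 3) = 3.0000, t(Tier 1) = 2.8571.
Expected transfers from Tier 1 to Tier 2: 2.8571.

2.8571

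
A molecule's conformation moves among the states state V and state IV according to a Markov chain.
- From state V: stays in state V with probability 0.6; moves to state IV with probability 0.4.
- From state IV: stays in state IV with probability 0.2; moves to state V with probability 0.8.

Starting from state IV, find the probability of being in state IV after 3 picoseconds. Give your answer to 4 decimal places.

Propagate the distribution vector 3 picoseconds from state IV.
After 0 picoseconds: (0.0000, 1.0000)
After 1 picosecond: (0.8000, 0.2000)
After 2 picoseconds: (0.6400, 0.3600)
After 3 picoseconds: (0.6720, 0.3280)
P(in state IV after 3 picoseconds) = 0.3280

0.3280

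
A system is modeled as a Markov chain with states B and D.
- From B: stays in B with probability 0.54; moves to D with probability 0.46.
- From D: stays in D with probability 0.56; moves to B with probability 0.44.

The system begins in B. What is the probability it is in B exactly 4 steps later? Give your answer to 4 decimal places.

0.4889

Propagate the distribution vector 4 steps from B.
After 0 steps: (1.0000, 0.0000)
After 1 step: (0.5400, 0.4600)
After 2 steps: (0.4940, 0.5060)
After 3 steps: (0.4894, 0.5106)
After 4 steps: (0.4889, 0.5111)
P(in B after 4 steps) = 0.4889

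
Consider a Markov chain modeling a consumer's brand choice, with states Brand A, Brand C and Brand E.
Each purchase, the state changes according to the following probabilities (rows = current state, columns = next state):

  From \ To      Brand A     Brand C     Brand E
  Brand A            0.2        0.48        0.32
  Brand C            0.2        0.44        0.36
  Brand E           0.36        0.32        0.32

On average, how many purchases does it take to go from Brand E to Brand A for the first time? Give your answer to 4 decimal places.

Let t(s) be the expected number of purchases to first reach Brand A from state s, with t(Brand A) = 0. Conditioning on the first purchase:
t(Brand C) = 1 + 0.44·t(Brand C) + 0.36·t(Brand E)
t(Brand E) = 1 + 0.32·t(Brand C) + 0.32·t(Brand E)
Solving: t(Brand C) = 3.9157, t(Brand E) = 3.3133.
Expected purchases from Brand E to Brand A: 3.3133.

3.3133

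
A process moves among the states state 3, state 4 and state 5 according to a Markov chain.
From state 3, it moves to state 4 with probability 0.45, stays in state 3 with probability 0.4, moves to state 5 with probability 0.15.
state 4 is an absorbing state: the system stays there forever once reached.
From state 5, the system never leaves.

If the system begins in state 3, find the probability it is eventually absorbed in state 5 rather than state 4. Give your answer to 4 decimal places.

0.2500

Let h(s) be the probability of absorption at state 5 starting from transient state s. Then h(state 5) = 1 and h(state 4) = 0. By first-step analysis:
h(state 3) = 0.4·h(state 3) + 0.45·0 + 0.15·1
Solving: h(state 3) = 0.2500.
Starting from state 3, the probability is 0.2500.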